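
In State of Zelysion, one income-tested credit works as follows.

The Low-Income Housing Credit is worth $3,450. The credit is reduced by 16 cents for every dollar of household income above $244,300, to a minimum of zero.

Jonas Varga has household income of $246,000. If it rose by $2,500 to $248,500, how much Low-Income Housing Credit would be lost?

At $246,000 — 16% of the $1,700 excess over $244,300 is $272; credit = $3,450 − $272 = $3,178.
At $248,500 — 16% of the $4,200 excess over $244,300 is $672; credit = $3,450 − $672 = $2,778.
Lost: $3,178 − $2,778 = $400.

$400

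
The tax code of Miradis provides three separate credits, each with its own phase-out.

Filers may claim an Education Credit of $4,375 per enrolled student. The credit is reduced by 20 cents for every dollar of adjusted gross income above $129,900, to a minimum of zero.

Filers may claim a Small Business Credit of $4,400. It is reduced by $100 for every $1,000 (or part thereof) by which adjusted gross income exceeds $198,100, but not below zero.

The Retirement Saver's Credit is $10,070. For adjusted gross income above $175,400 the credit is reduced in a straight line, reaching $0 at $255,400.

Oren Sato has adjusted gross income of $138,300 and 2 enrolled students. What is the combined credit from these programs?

$21,540

Education Credit: base = 2 × $4,375 = $8,750. 20% of the $8,400 excess over $129,900 is $1,680; credit = $8,750 − $1,680 = $7,070.
Small Business Credit: $138,300 is at or below the $198,100 threshold, so the full $4,400 applies.
Retirement Saver's Credit: $138,300 is at or below the $175,400 threshold, so the full $10,070 applies.
Total: $7,070 + $4,400 + $10,070 = $21,540.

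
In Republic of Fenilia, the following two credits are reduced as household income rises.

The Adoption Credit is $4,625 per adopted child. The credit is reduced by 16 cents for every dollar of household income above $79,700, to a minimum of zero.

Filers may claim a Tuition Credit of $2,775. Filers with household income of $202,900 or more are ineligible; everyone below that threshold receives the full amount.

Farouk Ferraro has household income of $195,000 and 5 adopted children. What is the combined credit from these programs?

Adoption Credit: base = 5 × $4,625 = $23,125. 16% of the $115,300 excess over $79,700 is $18,448; credit = $23,125 − $18,448 = $4,677.
Tuition Credit: $195,000 is below the $202,900 cutoff, so the full $2,775 applies.
Total: $4,677 + $2,775 = $7,452.

$7,452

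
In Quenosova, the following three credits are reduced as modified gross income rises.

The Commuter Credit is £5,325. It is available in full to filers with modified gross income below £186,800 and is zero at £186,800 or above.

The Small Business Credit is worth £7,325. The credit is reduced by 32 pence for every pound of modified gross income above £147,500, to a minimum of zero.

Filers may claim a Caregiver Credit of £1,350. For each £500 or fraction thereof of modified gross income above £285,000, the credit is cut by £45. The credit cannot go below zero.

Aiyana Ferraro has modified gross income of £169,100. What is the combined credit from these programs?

£7,088

Commuter Credit: £169,100 is below the £186,800 cutoff, so the full £5,325 applies.
Small Business Credit: 32% of the £21,600 excess over £147,500 is £6,912; credit = £7,325 − £6,912 = £413.
Caregiver Credit: £169,100 is at or below the £285,000 threshold, so the full £1,350 applies.
Total: £5,325 + £413 + £1,350 = £7,088.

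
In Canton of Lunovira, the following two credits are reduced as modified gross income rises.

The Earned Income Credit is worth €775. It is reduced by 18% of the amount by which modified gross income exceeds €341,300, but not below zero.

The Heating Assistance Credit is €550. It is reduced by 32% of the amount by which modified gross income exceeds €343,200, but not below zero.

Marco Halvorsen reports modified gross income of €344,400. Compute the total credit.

Earned Income Credit: 18% of the €3,100 excess over €341,300 is €558; credit = €775 − €558 = €217.
Heating Assistance Credit: 32% of the €1,200 excess over €343,200 is €384; credit = €550 − €384 = €166.
Total: €217 + €166 = €383.

€383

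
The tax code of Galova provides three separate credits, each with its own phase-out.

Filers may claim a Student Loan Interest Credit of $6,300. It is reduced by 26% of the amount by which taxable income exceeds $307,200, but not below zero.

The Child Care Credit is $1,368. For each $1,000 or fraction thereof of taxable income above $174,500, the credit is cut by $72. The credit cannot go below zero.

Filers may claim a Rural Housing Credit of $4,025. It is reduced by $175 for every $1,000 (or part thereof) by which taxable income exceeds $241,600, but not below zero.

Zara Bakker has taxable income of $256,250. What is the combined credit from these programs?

$7,700

Student Loan Interest Credit: $256,250 is at or below the $307,200 threshold, so the full $6,300 applies.
Child Care Credit: income exceeds $174,500 by $81,750 → 82 increments × $72 = $5,904 ≥ base, so the credit is $0.
Rural Housing Credit: income exceeds $241,600 by $14,650, which is 15 full-or-partial $1,000 increments; reduction = 15 × $175 = $2,625, leaving $1,400.
Total: $6,300 + $0 + $1,400 = $7,700.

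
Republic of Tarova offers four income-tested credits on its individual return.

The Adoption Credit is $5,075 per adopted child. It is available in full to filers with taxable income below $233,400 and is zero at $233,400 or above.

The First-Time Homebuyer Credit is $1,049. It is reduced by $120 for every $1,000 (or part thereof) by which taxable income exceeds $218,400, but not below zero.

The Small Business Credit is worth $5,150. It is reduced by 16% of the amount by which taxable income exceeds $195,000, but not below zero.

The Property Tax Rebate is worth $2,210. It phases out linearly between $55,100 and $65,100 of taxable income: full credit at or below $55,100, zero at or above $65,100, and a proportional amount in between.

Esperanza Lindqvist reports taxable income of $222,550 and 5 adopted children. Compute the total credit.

$26,566

Adoption Credit: base = 5 × $5,075 = $25,375. $222,550 is below the $233,400 cutoff, so the full $25,375 applies.
First-Time Homebuyer Credit: income exceeds $218,400 by $4,150, which is 5 full-or-partial $1,000 increments; reduction = 5 × $120 = $600, leaving $449.
Small Business Credit: 16% of the $27,550 excess over $195,000 is $4,408; credit = $5,150 − $4,408 = $742.
Property Tax Rebate: $222,550 is at or above $65,100, so the credit is $0.
Total: $25,375 + $449 + $742 + $0 = $26,566.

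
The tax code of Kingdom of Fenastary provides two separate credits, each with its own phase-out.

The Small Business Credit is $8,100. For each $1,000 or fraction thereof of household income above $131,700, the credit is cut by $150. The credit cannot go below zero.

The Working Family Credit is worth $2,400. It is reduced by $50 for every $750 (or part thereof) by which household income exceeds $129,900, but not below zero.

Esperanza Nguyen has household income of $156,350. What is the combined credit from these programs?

Small Business Credit: income exceeds $131,700 by $24,650, which is 25 full-or-partial $1,000 increments; reduction = 25 × $150 = $3,750, leaving $4,350.
Working Family Credit: income exceeds $129,900 by $26,450, which is 36 full-or-partial $750 increments; reduction = 36 × $50 = $1,800, leaving $600.
Total: $4,350 + $600 = $4,950.

$4,950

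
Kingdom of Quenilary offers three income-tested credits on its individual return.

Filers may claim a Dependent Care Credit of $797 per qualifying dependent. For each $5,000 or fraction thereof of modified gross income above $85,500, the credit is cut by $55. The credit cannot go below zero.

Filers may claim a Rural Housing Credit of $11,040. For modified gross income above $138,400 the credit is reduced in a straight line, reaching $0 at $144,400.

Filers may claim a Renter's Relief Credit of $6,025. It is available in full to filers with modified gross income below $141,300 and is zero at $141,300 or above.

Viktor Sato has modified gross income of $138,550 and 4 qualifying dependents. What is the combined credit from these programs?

Dependent Care Credit: base = 4 × $797 = $3,188. income exceeds $85,500 by $53,050, which is 11 full-or-partial $5,000 increments; reduction = 11 × $55 = $605, leaving $2,583.
Rural Housing Credit: $138,550 is $150 into a $6,000 phase-out range, leaving 5,850/6,000 of the credit: $11,040 × 5,850/6,000 = $10,764.
Renter's Relief Credit: $138,550 is below the $141,300 cutoff, so the full $6,025 applies.
Total: $2,583 + $10,764 + $6,025 = $19,372.

$19,372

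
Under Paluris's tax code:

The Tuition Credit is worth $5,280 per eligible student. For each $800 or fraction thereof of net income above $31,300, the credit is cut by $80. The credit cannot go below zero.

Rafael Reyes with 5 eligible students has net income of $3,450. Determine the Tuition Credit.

Tuition Credit: base = 5 × $5,280 = $26,400. $3,450 is at or below the $31,300 threshold, so the full $26,400 applies.

$26,400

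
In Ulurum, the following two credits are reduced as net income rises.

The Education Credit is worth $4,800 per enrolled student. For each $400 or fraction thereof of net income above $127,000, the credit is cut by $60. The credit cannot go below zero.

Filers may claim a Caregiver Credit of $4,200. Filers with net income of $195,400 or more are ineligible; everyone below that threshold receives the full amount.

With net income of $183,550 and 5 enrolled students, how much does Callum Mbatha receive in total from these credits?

Education Credit: base = 5 × $4,800 = $24,000. income exceeds $127,000 by $56,550, which is 142 full-or-partial $400 increments; reduction = 142 × $60 = $8,520, leaving $15,480.
Caregiver Credit: $183,550 is below the $195,400 cutoff, so the full $4,200 applies.
Total: $15,480 + $4,200 = $19,680.

$19,680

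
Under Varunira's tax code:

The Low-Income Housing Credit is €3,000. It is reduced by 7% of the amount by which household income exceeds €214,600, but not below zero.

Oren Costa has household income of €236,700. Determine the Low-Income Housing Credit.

€1,453

Low-Income Housing Credit: 7% of the €22,100 excess over €214,600 is €1,547; credit = €3,000 − €1,547 = €1,453.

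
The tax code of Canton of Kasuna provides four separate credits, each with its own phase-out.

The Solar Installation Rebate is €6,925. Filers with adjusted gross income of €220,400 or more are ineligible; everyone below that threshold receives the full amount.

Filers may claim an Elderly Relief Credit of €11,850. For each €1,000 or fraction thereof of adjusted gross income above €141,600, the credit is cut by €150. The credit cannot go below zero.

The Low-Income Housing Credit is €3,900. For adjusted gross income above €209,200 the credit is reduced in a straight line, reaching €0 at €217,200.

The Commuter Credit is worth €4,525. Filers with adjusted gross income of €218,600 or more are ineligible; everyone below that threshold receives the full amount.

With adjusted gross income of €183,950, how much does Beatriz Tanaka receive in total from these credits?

Solar Installation Rebate: €183,950 is below the €220,400 cutoff, so the full €6,925 applies.
Elderly Relief Credit: income exceeds €141,600 by €42,350, which is 43 full-or-partial €1,000 increments; reduction = 43 × €150 = €6,450, leaving €5,400.
Low-Income Housing Credit: €183,950 is at or below the €209,200 threshold, so the full €3,900 applies.
Commuter Credit: €183,950 is below the €218,600 cutoff, so the full €4,525 applies.
Total: €6,925 + €5,400 + €3,900 + €4,525 = €20,750.

€20,750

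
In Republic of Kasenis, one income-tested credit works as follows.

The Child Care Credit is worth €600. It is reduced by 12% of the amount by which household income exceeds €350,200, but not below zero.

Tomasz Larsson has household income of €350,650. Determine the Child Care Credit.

€546

Child Care Credit: 12% of the €450 excess over €350,200 is €54; credit = €600 − €54 = €546.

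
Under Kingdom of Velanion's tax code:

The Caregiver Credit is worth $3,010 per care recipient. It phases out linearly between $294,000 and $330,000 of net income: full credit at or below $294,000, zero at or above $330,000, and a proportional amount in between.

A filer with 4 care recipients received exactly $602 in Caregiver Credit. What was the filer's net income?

$328,200

Full credit = 4 × $3,010 = $12,040.
$602 is 602/12,040 of the full $12,040, so 11,438/12,040 of the $36,000 range has been used: income = $294,000 + $36,000 × 11,438/12,040 = $328,200.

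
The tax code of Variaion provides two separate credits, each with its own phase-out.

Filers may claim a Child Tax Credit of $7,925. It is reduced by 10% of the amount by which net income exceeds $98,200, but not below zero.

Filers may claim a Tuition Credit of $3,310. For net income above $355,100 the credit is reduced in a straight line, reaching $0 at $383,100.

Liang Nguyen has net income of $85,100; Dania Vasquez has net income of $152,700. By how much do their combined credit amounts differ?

Liang ($85,100): Child Tax Credit: $85,100 is at or below the $98,200 threshold, so the full $7,925 applies. Tuition Credit: $85,100 is at or below the $355,100 threshold, so the full $3,310 applies. total $7,925 + $3,310 = $11,235
Dania ($152,700): Child Tax Credit: 10% of the $54,500 excess over $98,200 is $5,450; credit = $7,925 − $5,450 = $2,475. Tuition Credit: $152,700 is at or below the $355,100 threshold, so the full $3,310 applies. total $2,475 + $3,310 = $5,785
Difference: |$11,235 − $5,785| = $5,450.

$5,450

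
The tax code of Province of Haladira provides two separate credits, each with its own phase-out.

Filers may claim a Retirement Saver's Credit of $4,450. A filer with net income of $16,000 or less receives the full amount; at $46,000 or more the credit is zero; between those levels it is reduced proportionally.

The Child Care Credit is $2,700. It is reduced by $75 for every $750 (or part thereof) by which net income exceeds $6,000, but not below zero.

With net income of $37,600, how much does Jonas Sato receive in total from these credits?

Retirement Saver's Credit: $37,600 is $21,600 into a $30,000 phase-out range, leaving 8,400/30,000 of the credit: $4,450 × 8,400/30,000 = $1,246.
Child Care Credit: income exceeds $6,000 by $31,600 → 43 increments × $75 = $3,225 ≥ base, so the credit is $0.
Total: $1,246 + $0 = $1,246.

$1,246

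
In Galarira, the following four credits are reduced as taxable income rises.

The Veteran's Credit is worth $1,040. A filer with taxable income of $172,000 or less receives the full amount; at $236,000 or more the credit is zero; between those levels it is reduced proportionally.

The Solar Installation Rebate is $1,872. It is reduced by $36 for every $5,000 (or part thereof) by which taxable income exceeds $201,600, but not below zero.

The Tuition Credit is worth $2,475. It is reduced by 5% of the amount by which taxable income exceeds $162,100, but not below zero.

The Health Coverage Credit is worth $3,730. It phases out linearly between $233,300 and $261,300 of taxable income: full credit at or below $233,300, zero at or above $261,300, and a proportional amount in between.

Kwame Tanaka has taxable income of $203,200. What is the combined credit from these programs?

Veteran's Credit: $203,200 is $31,200 into a $64,000 phase-out range, leaving 32,800/64,000 of the credit: $1,040 × 32,800/64,000 = $533.
Solar Installation Rebate: income exceeds $201,600 by $1,600, which is 1 full-or-partial $5,000 increment; reduction = 1 × $36 = $36, leaving $1,836.
Tuition Credit: 5% of the $41,100 excess over $162,100 is $2,055; credit = $2,475 − $2,055 = $420.
Health Coverage Credit: $203,200 is at or below the $233,300 threshold, so the full $3,730 applies.
Total: $533 + $1,836 + $420 + $3,730 = $6,519.

$6,519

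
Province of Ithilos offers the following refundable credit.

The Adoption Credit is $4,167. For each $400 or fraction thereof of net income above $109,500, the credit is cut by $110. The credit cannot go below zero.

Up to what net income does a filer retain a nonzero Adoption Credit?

$124,300

After 37 increments the reduction is 37 × $110 = $4,070, leaving $97; one more increment wipes it out. Increment 37 ends at excess 37 × $400 = $14,800, so the highest qualifying income is $109,500 + $14,800 = $124,300.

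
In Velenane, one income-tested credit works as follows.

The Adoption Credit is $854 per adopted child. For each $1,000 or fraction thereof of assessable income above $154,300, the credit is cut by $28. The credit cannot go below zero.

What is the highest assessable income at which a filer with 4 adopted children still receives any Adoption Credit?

$275,300

Full credit = 4 × $854 = $3,416.
After 121 increments the reduction is 121 × $28 = $3,388, leaving $28; one more increment wipes it out. Increment 121 ends at excess 121 × $1,000 = $121,000, so the highest qualifying income is $154,300 + $121,000 = $275,300.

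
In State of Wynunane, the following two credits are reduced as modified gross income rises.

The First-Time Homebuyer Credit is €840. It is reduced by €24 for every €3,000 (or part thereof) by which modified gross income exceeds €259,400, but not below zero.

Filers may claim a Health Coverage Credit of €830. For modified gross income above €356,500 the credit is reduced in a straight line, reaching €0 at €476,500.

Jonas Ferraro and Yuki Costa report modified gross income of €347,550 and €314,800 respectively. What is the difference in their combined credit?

Jonas (€347,550): First-Time Homebuyer Credit: income exceeds €259,400 by €88,150, which is 30 full-or-partial €3,000 increments; reduction = 30 × €24 = €720, leaving €120. Health Coverage Credit: €347,550 is at or below the €356,500 threshold, so the full €830 applies. total €120 + €830 = €950
Yuki (€314,800): First-Time Homebuyer Credit: income exceeds €259,400 by €55,400, which is 19 full-or-partial €3,000 increments; reduction = 19 × €24 = €456, leaving €384. Health Coverage Credit: €314,800 is at or below the €356,500 threshold, so the full €830 applies. total €384 + €830 = €1,214
Difference: |€950 − €1,214| = €264.

€264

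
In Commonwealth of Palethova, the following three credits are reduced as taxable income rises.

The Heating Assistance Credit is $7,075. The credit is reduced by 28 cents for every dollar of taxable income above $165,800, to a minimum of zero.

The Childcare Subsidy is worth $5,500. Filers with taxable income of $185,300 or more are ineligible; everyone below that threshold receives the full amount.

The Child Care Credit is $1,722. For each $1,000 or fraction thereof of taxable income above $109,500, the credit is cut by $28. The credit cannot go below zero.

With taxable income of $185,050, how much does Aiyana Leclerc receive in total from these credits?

Heating Assistance Credit: 28% of the $19,250 excess over $165,800 is $5,390; credit = $7,075 − $5,390 = $1,685.
Childcare Subsidy: $185,050 is below the $185,300 cutoff, so the full $5,500 applies.
Child Care Credit: income exceeds $109,500 by $75,550 → 76 increments × $28 = $2,128 ≥ base, so the credit is $0.
Total: $1,685 + $5,500 + $0 = $7,185.

$7,185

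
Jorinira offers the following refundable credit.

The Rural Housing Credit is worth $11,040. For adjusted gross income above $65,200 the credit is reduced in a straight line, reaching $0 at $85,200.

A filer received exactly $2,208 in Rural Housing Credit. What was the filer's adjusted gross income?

$2,208 is 2,208/11,040 of the full $11,040, so 8,832/11,040 of the $20,000 range has been used: income = $65,200 + $20,000 × 8,832/11,040 = $81,200.

$81,200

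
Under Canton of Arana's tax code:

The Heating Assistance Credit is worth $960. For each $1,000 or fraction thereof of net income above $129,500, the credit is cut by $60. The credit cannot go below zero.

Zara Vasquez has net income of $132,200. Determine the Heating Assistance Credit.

Heating Assistance Credit: income exceeds $129,500 by $2,700, which is 3 full-or-partial $1,000 increments; reduction = 3 × $60 = $180, leaving $780.

$780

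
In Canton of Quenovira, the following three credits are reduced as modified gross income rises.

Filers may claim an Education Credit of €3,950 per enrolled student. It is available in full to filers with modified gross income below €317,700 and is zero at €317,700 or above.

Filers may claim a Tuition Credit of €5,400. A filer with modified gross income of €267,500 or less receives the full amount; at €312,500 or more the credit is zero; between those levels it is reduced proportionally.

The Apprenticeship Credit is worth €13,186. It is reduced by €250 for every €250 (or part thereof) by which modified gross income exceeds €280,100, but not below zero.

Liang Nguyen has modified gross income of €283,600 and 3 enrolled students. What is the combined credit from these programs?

€25,004

Education Credit: base = 3 × €3,950 = €11,850. €283,600 is below the €317,700 cutoff, so the full €11,850 applies.
Tuition Credit: €283,600 is €16,100 into a €45,000 phase-out range, leaving 28,900/45,000 of the credit: €5,400 × 28,900/45,000 = €3,468.
Apprenticeship Credit: income exceeds €280,100 by €3,500, which is 14 full-or-partial €250 increments; reduction = 14 × €250 = €3,500, leaving €9,686.
Total: €11,850 + €3,468 + €9,686 = €25,004.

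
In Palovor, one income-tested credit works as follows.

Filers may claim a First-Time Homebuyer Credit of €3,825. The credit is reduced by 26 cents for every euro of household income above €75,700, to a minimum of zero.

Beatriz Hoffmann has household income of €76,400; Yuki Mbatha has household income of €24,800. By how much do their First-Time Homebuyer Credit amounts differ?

Beatriz (€76,400): First-Time Homebuyer Credit: 26% of the €700 excess over €75,700 is €182; credit = €3,825 − €182 = €3,643.
Yuki (€24,800): First-Time Homebuyer Credit: €24,800 is at or below the €75,700 threshold, so the full €3,825 applies.
Difference: |€3,643 − €3,825| = €182.

€182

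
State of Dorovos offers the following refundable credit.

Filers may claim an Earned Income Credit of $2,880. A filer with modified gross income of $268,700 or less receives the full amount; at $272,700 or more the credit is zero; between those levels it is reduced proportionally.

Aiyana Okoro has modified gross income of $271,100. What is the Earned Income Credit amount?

Earned Income Credit: $271,100 is $2,400 into a $4,000 phase-out range, leaving 1,600/4,000 of the credit: $2,880 × 1,600/4,000 = $1,152.

$1,152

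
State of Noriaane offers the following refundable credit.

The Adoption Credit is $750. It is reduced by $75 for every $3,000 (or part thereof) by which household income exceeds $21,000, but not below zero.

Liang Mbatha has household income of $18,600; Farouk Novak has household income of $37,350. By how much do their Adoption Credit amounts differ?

$450

Liang ($18,600): Adoption Credit: $18,600 is at or below the $21,000 threshold, so the full $750 applies.
Farouk ($37,350): Adoption Credit: income exceeds $21,000 by $16,350, which is 6 full-or-partial $3,000 increments; reduction = 6 × $75 = $450, leaving $300.
Difference: |$750 − $300| = $450.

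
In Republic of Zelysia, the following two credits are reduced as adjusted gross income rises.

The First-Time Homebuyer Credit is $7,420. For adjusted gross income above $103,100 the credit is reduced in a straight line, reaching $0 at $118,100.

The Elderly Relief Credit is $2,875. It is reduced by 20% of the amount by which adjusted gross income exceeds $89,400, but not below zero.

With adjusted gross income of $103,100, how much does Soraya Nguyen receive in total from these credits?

$7,555

First-Time Homebuyer Credit: $103,100 is at or below the $103,100 threshold, so the full $7,420 applies.
Elderly Relief Credit: 20% of the $13,700 excess over $89,400 is $2,740; credit = $2,875 − $2,740 = $135.
Total: $7,420 + $135 = $7,555.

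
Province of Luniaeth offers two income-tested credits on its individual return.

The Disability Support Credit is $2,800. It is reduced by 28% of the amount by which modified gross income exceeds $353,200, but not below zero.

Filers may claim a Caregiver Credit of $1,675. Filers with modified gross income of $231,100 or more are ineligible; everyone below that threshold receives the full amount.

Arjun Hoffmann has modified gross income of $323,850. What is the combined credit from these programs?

Disability Support Credit: $323,850 is at or below the $353,200 threshold, so the full $2,800 applies.
Caregiver Credit: $323,850 meets or exceeds the $231,100 cutoff, so the credit is $0.
Total: $2,800 + $0 = $2,800.

$2,800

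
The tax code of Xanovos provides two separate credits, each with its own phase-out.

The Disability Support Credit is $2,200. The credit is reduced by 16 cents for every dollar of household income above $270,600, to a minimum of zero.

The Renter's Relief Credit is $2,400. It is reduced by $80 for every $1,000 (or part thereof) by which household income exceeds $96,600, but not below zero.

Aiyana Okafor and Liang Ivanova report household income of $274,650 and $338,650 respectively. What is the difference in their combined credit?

$1,552

Aiyana ($274,650): Disability Support Credit: 16% of the $4,050 excess over $270,600 is $648; credit = $2,200 − $648 = $1,552. Renter's Relief Credit: income exceeds $96,600 by $178,050 → 179 increments × $80 = $14,320 ≥ base, so the credit is $0. total $1,552 + $0 = $1,552
Liang ($338,650): Disability Support Credit: 16% of the $68,050 excess over $270,600 is $10,888 ≥ base, so the credit is $0. Renter's Relief Credit: income exceeds $96,600 by $242,050 → 243 increments × $80 = $19,440 ≥ base, so the credit is $0. total $0 + $0 = $0
Difference: |$1,552 − $0| = $1,552.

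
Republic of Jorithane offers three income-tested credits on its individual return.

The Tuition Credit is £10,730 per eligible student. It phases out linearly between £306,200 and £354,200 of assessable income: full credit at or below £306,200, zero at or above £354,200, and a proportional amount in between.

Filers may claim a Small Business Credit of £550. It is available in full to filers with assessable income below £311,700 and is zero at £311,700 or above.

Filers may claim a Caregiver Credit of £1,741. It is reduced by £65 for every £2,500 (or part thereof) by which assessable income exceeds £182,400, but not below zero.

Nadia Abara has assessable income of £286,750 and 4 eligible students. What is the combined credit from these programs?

£43,470

Tuition Credit: base = 4 × £10,730 = £42,920. £286,750 is at or below the £306,200 threshold, so the full £42,920 applies.
Small Business Credit: £286,750 is below the £311,700 cutoff, so the full £550 applies.
Caregiver Credit: income exceeds £182,400 by £104,350 → 42 increments × £65 = £2,730 ≥ base, so the credit is £0.
Total: £42,920 + £550 + £0 = £43,470.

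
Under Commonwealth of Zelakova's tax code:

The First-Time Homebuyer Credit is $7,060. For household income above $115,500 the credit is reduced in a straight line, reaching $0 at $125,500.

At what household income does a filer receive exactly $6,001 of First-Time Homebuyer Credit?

$6,001 is 6,001/7,060 of the full $7,060, so 1,059/7,060 of the $10,000 range has been used: income = $115,500 + $10,000 × 1,059/7,060 = $117,000.

$117,000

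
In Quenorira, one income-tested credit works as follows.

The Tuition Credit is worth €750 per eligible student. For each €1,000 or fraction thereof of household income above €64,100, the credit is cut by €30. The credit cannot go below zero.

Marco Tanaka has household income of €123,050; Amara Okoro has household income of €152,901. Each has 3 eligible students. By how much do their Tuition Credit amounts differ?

Marco (€123,050): Tuition Credit: base = 3 × €750 = €2,250. income exceeds €64,100 by €58,950, which is 59 full-or-partial €1,000 increments; reduction = 59 × €30 = €1,770, leaving €480.
Amara (€152,901): Tuition Credit: base = 3 × €750 = €2,250. income exceeds €64,100 by €88,801 → 89 increments × €30 = €2,670 ≥ base, so the credit is €0.
Difference: |€480 − €0| = €480.

€480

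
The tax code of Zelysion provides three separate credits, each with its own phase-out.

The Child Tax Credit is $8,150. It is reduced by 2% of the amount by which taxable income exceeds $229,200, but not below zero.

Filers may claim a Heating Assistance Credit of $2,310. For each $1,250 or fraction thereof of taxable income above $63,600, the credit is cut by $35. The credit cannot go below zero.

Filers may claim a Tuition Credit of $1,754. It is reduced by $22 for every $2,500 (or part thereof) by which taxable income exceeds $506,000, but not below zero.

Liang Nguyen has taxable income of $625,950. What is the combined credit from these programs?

Child Tax Credit: 2% of the $396,750 excess over $229,200 is $7,935; credit = $8,150 − $7,935 = $215.
Heating Assistance Credit: income exceeds $63,600 by $562,350 → 450 increments × $35 = $15,750 ≥ base, so the credit is $0.
Tuition Credit: income exceeds $506,000 by $119,950, which is 48 full-or-partial $2,500 increments; reduction = 48 × $22 = $1,056, leaving $698.
Total: $215 + $0 + $698 = $913.

$913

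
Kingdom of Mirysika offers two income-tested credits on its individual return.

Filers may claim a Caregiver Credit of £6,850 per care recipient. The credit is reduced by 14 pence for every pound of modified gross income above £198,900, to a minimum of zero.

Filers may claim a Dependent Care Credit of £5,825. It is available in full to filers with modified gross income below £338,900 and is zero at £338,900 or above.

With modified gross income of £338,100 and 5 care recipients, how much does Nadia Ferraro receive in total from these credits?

£20,587

Caregiver Credit: base = 5 × £6,850 = £34,250. 14% of the £139,200 excess over £198,900 is £19,488; credit = £34,250 − £19,488 = £14,762.
Dependent Care Credit: £338,100 is below the £338,900 cutoff, so the full £5,825 applies.
Total: £14,762 + £5,825 = £20,587.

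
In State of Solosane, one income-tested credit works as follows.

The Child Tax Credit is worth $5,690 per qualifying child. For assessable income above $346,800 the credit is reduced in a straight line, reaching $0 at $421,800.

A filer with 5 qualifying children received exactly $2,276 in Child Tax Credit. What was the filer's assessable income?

$415,800

Full credit = 5 × $5,690 = $28,450.
$2,276 is 2,276/28,450 of the full $28,450, so 26,174/28,450 of the $75,000 range has been used: income = $346,800 + $75,000 × 26,174/28,450 = $415,800.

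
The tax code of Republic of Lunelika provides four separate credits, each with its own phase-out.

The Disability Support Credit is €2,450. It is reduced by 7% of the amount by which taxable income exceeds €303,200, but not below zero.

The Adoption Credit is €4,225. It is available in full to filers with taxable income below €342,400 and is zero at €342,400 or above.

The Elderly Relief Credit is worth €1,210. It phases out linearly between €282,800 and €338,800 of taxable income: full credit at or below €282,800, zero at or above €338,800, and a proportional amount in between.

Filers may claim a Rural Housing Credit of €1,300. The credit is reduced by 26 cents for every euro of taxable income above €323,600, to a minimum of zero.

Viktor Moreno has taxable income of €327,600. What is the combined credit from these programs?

Disability Support Credit: 7% of the €24,400 excess over €303,200 is €1,708; credit = €2,450 − €1,708 = €742.
Adoption Credit: €327,600 is below the €342,400 cutoff, so the full €4,225 applies.
Elderly Relief Credit: €327,600 is €44,800 into a €56,000 phase-out range, leaving 11,200/56,000 of the credit: €1,210 × 11,200/56,000 = €242.
Rural Housing Credit: 26% of the €4,000 excess over €323,600 is €1,040; credit = €1,300 − €1,040 = €260.
Total: €742 + €4,225 + €242 + €260 = €5,469.

€5,469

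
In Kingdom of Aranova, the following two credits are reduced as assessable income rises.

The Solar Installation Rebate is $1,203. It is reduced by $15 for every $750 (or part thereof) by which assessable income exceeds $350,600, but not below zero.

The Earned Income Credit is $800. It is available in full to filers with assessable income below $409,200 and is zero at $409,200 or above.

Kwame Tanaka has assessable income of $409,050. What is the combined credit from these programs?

$833

Solar Installation Rebate: income exceeds $350,600 by $58,450, which is 78 full-or-partial $750 increments; reduction = 78 × $15 = $1,170, leaving $33.
Earned Income Credit: $409,050 is below the $409,200 cutoff, so the full $800 applies.
Total: $33 + $800 = $833.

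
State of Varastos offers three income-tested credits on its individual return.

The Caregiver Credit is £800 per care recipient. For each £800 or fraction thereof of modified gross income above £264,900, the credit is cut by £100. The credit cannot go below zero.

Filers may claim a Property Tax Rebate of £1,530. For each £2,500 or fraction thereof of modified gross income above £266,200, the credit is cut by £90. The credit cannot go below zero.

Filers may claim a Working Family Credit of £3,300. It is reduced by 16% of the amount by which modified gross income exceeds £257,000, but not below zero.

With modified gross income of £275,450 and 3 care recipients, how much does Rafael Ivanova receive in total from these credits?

£2,518

Caregiver Credit: base = 3 × £800 = £2,400. income exceeds £264,900 by £10,550, which is 14 full-or-partial £800 increments; reduction = 14 × £100 = £1,400, leaving £1,000.
Property Tax Rebate: income exceeds £266,200 by £9,250, which is 4 full-or-partial £2,500 increments; reduction = 4 × £90 = £360, leaving £1,170.
Working Family Credit: 16% of the £18,450 excess over £257,000 is £2,952; credit = £3,300 − £2,952 = £348.
Total: £1,000 + £1,170 + £348 = £2,518.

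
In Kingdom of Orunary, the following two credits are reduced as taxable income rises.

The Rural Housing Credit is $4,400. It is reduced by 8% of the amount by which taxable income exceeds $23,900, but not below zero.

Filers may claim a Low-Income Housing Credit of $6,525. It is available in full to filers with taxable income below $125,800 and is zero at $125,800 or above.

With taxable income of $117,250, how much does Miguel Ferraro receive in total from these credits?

Rural Housing Credit: 8% of the $93,350 excess over $23,900 is $7,468 ≥ base, so the credit is $0.
Low-Income Housing Credit: $117,250 is below the $125,800 cutoff, so the full $6,525 applies.
Total: $0 + $6,525 = $6,525.

$6,525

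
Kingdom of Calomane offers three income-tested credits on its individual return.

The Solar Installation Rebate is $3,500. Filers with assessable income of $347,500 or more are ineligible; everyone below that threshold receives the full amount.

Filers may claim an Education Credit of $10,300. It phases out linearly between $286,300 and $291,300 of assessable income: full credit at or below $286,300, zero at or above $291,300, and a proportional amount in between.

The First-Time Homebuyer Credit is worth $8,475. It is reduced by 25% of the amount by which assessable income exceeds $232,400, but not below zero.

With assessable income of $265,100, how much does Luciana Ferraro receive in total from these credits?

Solar Installation Rebate: $265,100 is below the $347,500 cutoff, so the full $3,500 applies.
Education Credit: $265,100 is at or below the $286,300 threshold, so the full $10,300 applies.
First-Time Homebuyer Credit: 25% of the $32,700 excess over $232,400 is $8,175; credit = $8,475 − $8,175 = $300.
Total: $3,500 + $10,300 + $300 = $14,100.

$14,100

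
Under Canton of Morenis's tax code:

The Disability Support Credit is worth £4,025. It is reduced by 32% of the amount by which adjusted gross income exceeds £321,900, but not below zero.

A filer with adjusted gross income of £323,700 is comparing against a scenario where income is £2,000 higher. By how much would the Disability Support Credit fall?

£640

At £323,700 — 32% of the £1,800 excess over £321,900 is £576; credit = £4,025 − £576 = £3,449.
At £325,700 — 32% of the £3,800 excess over £321,900 is £1,216; credit = £4,025 − £1,216 = £2,809.
Lost: £3,449 − £2,809 = £640.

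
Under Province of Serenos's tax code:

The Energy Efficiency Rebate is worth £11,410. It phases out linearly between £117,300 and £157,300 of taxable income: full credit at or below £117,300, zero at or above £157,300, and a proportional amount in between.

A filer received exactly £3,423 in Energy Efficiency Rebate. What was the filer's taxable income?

£145,300

£3,423 is 3,423/11,410 of the full £11,410, so 7,987/11,410 of the £40,000 range has been used: income = £117,300 + £40,000 × 7,987/11,410 = £145,300.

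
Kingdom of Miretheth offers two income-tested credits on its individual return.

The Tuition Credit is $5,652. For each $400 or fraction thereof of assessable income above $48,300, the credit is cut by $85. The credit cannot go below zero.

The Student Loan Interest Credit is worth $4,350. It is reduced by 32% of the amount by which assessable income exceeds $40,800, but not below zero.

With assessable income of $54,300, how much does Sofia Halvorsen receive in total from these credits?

Tuition Credit: income exceeds $48,300 by $6,000, which is 15 full-or-partial $400 increments; reduction = 15 × $85 = $1,275, leaving $4,377.
Student Loan Interest Credit: 32% of the $13,500 excess over $40,800 is $4,320; credit = $4,350 − $4,320 = $30.
Total: $4,377 + $30 = $4,407.

$4,407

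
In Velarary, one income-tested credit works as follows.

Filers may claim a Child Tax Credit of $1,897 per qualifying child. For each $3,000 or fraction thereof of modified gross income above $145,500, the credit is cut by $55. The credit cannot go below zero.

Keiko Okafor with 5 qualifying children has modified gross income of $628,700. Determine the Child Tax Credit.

$575

Child Tax Credit: base = 5 × $1,897 = $9,485. income exceeds $145,500 by $483,200, which is 162 full-or-partial $3,000 increments; reduction = 162 × $55 = $8,910, leaving $575.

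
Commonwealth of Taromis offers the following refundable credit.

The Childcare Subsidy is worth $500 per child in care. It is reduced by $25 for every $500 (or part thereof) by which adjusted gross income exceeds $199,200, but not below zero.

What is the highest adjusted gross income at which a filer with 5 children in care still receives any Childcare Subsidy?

Full credit = 5 × $500 = $2,500.
After 99 increments the reduction is 99 × $25 = $2,475, leaving $25; one more increment wipes it out. Increment 99 ends at excess 99 × $500 = $49,500, so the highest qualifying income is $199,200 + $49,500 = $248,700.

$248,700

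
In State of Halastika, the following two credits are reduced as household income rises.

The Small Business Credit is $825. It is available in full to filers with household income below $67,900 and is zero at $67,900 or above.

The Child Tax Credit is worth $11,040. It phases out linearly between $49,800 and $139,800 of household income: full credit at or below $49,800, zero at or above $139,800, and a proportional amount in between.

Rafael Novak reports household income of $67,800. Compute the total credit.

$9,657

Small Business Credit: $67,800 is below the $67,900 cutoff, so the full $825 applies.
Child Tax Credit: $67,800 is $18,000 into a $90,000 phase-out range, leaving 72,000/90,000 of the credit: $11,040 × 72,000/90,000 = $8,832.
Total: $825 + $8,832 = $9,657.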